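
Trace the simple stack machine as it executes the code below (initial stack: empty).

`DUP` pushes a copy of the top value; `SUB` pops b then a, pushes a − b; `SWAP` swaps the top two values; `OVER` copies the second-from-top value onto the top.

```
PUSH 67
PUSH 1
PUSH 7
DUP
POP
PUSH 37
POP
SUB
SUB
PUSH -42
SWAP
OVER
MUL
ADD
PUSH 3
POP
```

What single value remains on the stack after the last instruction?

-3108

PUSH 67  -> 67
PUSH 1   -> 67 1
PUSH 7   -> 67 1 7
DUP      -> 67 1 7 7
POP      -> 67 1 7
PUSH 37  -> 67 1 7 37
POP      -> 67 1 7
SUB      -> 67 -6
SUB      -> 73
PUSH -42 -> 73 -42
SWAP     -> -42 73
OVER     -> -42 73 -42
MUL      -> -42 -3066
ADD      -> -3108
PUSH 3   -> -3108 3
POP      -> -3108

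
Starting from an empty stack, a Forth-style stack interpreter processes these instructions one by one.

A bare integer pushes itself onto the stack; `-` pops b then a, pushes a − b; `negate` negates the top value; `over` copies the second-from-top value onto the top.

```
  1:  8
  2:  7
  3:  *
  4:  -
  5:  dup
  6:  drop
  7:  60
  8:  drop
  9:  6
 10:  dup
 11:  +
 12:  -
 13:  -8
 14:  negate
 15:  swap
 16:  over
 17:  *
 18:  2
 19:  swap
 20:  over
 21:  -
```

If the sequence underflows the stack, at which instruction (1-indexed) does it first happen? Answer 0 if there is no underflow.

4

8 -> 8
7 -> 8 7
* -> 56
-  — needs 2 operands, stack has 1 → underflow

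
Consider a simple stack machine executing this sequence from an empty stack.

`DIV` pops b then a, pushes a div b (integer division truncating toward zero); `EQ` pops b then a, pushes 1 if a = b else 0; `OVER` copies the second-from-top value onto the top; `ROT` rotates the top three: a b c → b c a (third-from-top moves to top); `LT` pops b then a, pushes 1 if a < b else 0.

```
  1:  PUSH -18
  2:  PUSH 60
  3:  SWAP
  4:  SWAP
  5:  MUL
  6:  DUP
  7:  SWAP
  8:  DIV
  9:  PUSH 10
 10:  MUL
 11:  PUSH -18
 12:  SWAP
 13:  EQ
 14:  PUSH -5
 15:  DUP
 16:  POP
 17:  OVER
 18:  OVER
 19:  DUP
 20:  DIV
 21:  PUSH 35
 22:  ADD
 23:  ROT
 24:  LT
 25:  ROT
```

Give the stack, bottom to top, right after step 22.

[0, -5, 0, 36]

PUSH -18  [-18]
PUSH 60   [-18, 60]
SWAP      [60, -18]
SWAP      [-18, 60]
MUL       [-1080]
DUP       [-1080, -1080]
SWAP      [-1080, -1080]
DIV       [1]
PUSH 10   [1, 10]
MUL       [10]
PUSH -18  [10, -18]
SWAP      [-18, 10]
EQ        [0]
PUSH -5   [0, -5]
DUP       [0, -5, -5]
POP       [0, -5]
OVER      [0, -5, 0]
OVER      [0, -5, 0, -5]
DUP       [0, -5, 0, -5, -5]
DIV       [0, -5, 0, 1]
PUSH 35   [0, -5, 0, 1, 35]
ADD       [0, -5, 0, 36]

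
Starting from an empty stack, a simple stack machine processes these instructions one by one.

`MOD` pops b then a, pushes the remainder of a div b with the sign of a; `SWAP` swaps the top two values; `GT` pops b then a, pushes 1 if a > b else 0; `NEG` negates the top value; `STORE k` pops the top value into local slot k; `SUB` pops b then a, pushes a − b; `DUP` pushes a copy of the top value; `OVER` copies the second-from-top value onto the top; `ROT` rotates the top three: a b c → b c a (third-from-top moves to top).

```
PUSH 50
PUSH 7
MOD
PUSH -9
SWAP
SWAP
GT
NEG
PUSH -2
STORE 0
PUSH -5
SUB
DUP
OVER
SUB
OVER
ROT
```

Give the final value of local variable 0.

PUSH 50 -> [50]
PUSH 7  -> [50, 7]
MOD     -> [1]
PUSH -9 -> [1, -9]
SWAP    -> [-9, 1]
SWAP    -> [1, -9]
GT      -> [1]
NEG     -> [-1]
PUSH -2 -> [-1, -2]
STORE 0 -> [-1]
PUSH -5 -> [-1, -5]
SUB     -> [4]
DUP     -> [4, 4]
OVER    -> [4, 4, 4]
SUB     -> [4, 0]
OVER    -> [4, 0, 4]
ROT     -> [0, 4, 4]

-2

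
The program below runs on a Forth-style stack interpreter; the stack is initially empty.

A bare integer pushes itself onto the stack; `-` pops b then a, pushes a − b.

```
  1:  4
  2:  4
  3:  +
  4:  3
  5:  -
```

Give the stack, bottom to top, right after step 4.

[8, 3]

4 -> [4]
4 -> [4, 4]
+ -> [8]
3 -> [8, 3]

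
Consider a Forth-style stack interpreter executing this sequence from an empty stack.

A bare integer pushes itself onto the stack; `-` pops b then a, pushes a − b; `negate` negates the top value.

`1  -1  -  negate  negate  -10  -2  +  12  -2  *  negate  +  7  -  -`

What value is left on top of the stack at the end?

1      → [1]
-1     → [1, -1]
-      → [2]
negate → [-2]
negate → [2]
-10    → [2, -10]
-2     → [2, -10, -2]
+      → [2, -12]
12     → [2, -12, 12]
-2     → [2, -12, 12, -2]
*      → [2, -12, -24]
negate → [2, -12, 24]
+      → [2, 12]
7      → [2, 12, 7]
-      → [2, 5]
-      → [-3]

-3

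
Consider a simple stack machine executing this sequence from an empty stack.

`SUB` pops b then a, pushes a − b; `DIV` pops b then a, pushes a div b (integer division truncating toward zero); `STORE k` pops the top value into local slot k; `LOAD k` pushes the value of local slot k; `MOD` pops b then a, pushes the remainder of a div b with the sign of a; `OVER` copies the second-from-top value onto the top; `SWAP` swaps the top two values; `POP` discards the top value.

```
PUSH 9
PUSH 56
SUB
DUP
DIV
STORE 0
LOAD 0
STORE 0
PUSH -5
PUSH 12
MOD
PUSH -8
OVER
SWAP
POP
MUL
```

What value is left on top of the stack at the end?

PUSH 9  : [9]
PUSH 56 : [9, 56]
SUB     : [-47]
DUP     : [-47, -47]
DIV     : [1]
STORE 0 : []
LOAD 0  : [1]
STORE 0 : []
PUSH -5 : [-5]
PUSH 12 : [-5, 12]
MOD     : [-5]
PUSH -8 : [-5, -8]
OVER    : [-5, -8, -5]
SWAP    : [-5, -5, -8]
POP     : [-5, -5]
MUL     : [25]

25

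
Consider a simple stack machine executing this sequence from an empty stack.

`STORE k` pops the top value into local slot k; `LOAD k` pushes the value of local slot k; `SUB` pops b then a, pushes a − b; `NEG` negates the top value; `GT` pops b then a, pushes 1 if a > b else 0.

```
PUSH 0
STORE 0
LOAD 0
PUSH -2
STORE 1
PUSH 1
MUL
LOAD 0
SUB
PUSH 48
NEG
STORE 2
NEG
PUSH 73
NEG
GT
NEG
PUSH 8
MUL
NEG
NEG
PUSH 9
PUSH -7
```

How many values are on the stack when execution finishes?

3

PUSH 0  → [0]
STORE 0 → []
LOAD 0  → [0]
PUSH -2 → [0, -2]
STORE 1 → [0]
PUSH 1  → [0, 1]
MUL     → [0]
LOAD 0  → [0, 0]
SUB     → [0]
PUSH 48 → [0, 48]
NEG     → [0, -48]
STORE 2 → [0]
NEG     → [0]
PUSH 73 → [0, 73]
NEG     → [0, -73]
GT      → [1]
NEG     → [-1]
PUSH 8  → [-1, 8]
MUL     → [-8]
NEG     → [8]
NEG     → [-8]
PUSH 9  → [-8, 9]
PUSH -7 → [-8, 9, -7]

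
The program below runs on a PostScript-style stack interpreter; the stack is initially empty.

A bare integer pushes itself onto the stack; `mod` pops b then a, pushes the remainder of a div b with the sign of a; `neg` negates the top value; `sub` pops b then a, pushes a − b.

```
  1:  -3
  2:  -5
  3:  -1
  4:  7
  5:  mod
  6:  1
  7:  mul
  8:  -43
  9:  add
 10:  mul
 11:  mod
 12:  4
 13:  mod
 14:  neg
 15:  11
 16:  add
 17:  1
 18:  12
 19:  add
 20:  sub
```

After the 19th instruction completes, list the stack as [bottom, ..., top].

-3  → [-3]
-5  → [-3, -5]
-1  → [-3, -5, -1]
7   → [-3, -5, -1, 7]
mod → [-3, -5, -1]
1   → [-3, -5, -1, 1]
mul → [-3, -5, -1]
-43 → [-3, -5, -1, -43]
add → [-3, -5, -44]
mul → [-3, 220]
mod → [-3]
4   → [-3, 4]
mod → [-3]
neg → [3]
11  → [3, 11]
add → [14]
1   → [14, 1]
12  → [14, 1, 12]
add → [14, 13]

[14, 13]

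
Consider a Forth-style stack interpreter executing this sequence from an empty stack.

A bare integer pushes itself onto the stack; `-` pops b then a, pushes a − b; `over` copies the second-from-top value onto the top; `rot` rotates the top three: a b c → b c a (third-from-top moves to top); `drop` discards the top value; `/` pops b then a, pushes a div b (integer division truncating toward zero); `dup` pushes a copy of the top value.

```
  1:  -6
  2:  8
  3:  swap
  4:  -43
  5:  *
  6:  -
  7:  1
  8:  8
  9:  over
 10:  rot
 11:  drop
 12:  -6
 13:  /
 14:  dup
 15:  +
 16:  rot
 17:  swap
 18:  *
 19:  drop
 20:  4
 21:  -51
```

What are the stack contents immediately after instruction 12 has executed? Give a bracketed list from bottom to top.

-6   -> -6
8    -> -6 8
swap -> 8 -6
-43  -> 8 -6 -43
*    -> 8 258
-    -> -250
1    -> -250 1
8    -> -250 1 8
over -> -250 1 8 1
rot  -> -250 8 1 1
drop -> -250 8 1
-6   -> -250 8 1 -6

[-250, 8, 1, -6]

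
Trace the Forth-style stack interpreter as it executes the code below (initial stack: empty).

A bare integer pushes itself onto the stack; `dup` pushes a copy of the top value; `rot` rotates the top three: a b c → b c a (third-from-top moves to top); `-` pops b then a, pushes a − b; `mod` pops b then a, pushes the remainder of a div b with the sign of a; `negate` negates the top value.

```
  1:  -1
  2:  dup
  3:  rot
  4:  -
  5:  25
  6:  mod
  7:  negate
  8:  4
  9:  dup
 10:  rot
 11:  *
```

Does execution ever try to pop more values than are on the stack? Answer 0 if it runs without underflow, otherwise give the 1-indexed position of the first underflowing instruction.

3

-1  → -1
dup → -1 -1
rot  — needs 3 operands, stack has 2 → underflow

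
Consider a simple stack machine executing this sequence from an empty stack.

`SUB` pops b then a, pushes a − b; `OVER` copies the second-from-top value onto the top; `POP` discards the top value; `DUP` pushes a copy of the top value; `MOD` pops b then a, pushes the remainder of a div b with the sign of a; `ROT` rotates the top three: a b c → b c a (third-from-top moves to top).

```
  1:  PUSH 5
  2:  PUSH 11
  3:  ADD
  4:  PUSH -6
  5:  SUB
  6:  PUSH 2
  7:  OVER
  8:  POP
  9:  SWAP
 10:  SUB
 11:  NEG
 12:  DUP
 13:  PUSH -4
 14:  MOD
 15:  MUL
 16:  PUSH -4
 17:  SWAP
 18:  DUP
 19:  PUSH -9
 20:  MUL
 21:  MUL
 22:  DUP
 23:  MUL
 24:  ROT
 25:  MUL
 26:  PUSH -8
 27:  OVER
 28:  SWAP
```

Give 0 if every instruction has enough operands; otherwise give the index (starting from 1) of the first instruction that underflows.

PUSH 5  -> [5]
PUSH 11 -> [5, 11]
ADD     -> [16]
PUSH -6 -> [16, -6]
SUB     -> [22]
PUSH 2  -> [22, 2]
OVER    -> [22, 2, 22]
POP     -> [22, 2]
SWAP    -> [2, 22]
SUB     -> [-20]
NEG     -> [20]
DUP     -> [20, 20]
PUSH -4 -> [20, 20, -4]
MOD     -> [20, 0]
MUL     -> [0]
PUSH -4 -> [0, -4]
SWAP    -> [-4, 0]
DUP     -> [-4, 0, 0]
PUSH -9 -> [-4, 0, 0, -9]
MUL     -> [-4, 0, 0]
MUL     -> [-4, 0]
DUP     -> [-4, 0, 0]
MUL     -> [-4, 0]
ROT  — needs 3 operands, stack has 2 → underflow

24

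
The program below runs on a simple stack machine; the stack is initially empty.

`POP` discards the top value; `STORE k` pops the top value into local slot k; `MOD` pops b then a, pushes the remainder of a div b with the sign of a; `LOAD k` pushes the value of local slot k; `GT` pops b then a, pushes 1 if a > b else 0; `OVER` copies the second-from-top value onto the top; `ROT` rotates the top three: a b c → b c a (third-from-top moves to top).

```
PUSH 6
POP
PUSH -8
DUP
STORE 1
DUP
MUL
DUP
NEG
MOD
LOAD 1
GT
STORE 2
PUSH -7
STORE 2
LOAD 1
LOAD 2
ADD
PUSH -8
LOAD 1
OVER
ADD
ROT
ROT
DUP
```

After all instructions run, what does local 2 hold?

PUSH 6  → 6
POP     → (empty)
PUSH -8 → -8
DUP     → -8 -8
STORE 1 → -8
DUP     → -8 -8
MUL     → 64
DUP     → 64 64
NEG     → 64 -64
MOD     → 0
LOAD 1  → 0 -8
GT      → 1
STORE 2 → (empty)
PUSH -7 → -7
STORE 2 → (empty)
LOAD 1  → -8
LOAD 2  → -8 -7
ADD     → -15
PUSH -8 → -15 -8
LOAD 1  → -15 -8 -8
OVER    → -15 -8 -8 -8
ADD     → -15 -8 -16
ROT     → -8 -16 -15
ROT     → -16 -15 -8
DUP     → -16 -15 -8 -8

-7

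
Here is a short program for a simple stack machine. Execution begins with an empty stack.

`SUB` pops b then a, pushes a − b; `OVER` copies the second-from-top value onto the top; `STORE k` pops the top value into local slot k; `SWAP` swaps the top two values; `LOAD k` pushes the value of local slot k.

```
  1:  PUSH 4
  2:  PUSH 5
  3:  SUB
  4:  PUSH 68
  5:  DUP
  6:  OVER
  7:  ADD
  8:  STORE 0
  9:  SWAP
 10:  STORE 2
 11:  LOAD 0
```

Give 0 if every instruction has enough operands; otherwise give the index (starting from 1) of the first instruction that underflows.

0

PUSH 4  : [4]
PUSH 5  : [4, 5]
SUB     : [-1]
PUSH 68 : [-1, 68]
DUP     : [-1, 68, 68]
OVER    : [-1, 68, 68, 68]
ADD     : [-1, 68, 136]
STORE 0 : [-1, 68]
SWAP    : [68, -1]
STORE 2 : [68]
LOAD 0  : [68, 136]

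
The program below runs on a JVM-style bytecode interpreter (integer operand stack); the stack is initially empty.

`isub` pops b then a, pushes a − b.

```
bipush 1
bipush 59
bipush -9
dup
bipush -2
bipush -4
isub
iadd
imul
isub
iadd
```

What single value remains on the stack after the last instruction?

bipush 1  : 1
bipush 59 : 1 59
bipush -9 : 1 59 -9
dup       : 1 59 -9 -9
bipush -2 : 1 59 -9 -9 -2
bipush -4 : 1 59 -9 -9 -2 -4
isub      : 1 59 -9 -9 2
iadd      : 1 59 -9 -7
imul      : 1 59 63
isub      : 1 -4
iadd      : -3

-3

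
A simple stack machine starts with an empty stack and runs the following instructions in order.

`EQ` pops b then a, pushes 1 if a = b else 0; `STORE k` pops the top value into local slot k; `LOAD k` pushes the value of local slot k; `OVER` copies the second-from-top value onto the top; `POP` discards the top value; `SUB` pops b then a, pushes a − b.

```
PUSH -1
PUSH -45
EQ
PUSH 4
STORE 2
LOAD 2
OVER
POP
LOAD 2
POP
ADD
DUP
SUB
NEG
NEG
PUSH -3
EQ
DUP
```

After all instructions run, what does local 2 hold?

4

PUSH -1   -1
PUSH -45  -1 -45
EQ        0
PUSH 4    0 4
STORE 2   0
LOAD 2    0 4
OVER      0 4 0
POP       0 4
LOAD 2    0 4 4
POP       0 4
ADD       4
DUP       4 4
SUB       0
NEG       0
NEG       0
PUSH -3   0 -3
EQ        0
DUP       0 0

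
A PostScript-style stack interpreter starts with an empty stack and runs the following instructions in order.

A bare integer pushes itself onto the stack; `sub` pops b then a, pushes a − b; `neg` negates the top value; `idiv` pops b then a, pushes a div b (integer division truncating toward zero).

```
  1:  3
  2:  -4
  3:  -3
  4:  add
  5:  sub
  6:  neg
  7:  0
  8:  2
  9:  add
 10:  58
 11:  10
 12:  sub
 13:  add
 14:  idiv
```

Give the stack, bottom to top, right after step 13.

3    3
-4   3 -4
-3   3 -4 -3
add  3 -7
sub  10
neg  -10
0    -10 0
2    -10 0 2
add  -10 2
58   -10 2 58
10   -10 2 58 10
sub  -10 2 48
add  -10 50

[-10, 50]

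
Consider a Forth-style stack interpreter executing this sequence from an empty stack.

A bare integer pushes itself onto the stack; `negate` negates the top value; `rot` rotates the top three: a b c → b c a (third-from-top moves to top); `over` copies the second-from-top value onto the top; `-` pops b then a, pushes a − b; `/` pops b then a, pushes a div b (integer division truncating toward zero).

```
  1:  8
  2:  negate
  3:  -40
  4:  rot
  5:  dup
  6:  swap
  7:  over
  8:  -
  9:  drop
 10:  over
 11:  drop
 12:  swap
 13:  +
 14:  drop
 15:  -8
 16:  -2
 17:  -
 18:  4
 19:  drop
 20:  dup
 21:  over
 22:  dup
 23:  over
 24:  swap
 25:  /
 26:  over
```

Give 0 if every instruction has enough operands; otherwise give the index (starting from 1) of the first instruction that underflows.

8      → 8
negate → -8
-40    → -8 -40
rot  — needs 3 operands, stack has 2 → underflow

4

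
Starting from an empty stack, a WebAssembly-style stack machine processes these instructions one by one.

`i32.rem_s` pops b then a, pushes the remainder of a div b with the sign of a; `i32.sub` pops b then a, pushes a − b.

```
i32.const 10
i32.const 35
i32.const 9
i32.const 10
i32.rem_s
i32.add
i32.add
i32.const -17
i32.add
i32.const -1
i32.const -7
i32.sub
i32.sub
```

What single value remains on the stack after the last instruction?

i32.const 10  → 10
i32.const 35  → 10 35
i32.const 9   → 10 35 9
i32.const 10  → 10 35 9 10
i32.rem_s     → 10 35 9
i32.add       → 10 44
i32.add       → 54
i32.const -17 → 54 -17
i32.add       → 37
i32.const -1  → 37 -1
i32.const -7  → 37 -1 -7
i32.sub       → 37 6
i32.sub       → 31

31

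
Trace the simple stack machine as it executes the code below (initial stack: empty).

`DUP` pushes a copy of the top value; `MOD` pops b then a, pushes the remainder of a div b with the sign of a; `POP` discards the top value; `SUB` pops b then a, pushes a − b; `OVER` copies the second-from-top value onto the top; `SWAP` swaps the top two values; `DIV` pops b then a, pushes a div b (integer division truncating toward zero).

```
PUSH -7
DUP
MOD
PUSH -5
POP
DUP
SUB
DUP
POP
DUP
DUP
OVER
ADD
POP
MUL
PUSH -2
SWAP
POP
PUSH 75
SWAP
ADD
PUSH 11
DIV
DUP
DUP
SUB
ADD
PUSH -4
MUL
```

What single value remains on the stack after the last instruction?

-24

PUSH -7 -> [-7]
DUP     -> [-7, -7]
MOD     -> [0]
PUSH -5 -> [0, -5]
POP     -> [0]
DUP     -> [0, 0]
SUB     -> [0]
DUP     -> [0, 0]
POP     -> [0]
DUP     -> [0, 0]
DUP     -> [0, 0, 0]
OVER    -> [0, 0, 0, 0]
ADD     -> [0, 0, 0]
POP     -> [0, 0]
MUL     -> [0]
PUSH -2 -> [0, -2]
SWAP    -> [-2, 0]
POP     -> [-2]
PUSH 75 -> [-2, 75]
SWAP    -> [75, -2]
ADD     -> [73]
PUSH 11 -> [73, 11]
DIV     -> [6]
DUP     -> [6, 6]
DUP     -> [6, 6, 6]
SUB     -> [6, 0]
ADD     -> [6]
PUSH -4 -> [6, -4]
MUL     -> [-24]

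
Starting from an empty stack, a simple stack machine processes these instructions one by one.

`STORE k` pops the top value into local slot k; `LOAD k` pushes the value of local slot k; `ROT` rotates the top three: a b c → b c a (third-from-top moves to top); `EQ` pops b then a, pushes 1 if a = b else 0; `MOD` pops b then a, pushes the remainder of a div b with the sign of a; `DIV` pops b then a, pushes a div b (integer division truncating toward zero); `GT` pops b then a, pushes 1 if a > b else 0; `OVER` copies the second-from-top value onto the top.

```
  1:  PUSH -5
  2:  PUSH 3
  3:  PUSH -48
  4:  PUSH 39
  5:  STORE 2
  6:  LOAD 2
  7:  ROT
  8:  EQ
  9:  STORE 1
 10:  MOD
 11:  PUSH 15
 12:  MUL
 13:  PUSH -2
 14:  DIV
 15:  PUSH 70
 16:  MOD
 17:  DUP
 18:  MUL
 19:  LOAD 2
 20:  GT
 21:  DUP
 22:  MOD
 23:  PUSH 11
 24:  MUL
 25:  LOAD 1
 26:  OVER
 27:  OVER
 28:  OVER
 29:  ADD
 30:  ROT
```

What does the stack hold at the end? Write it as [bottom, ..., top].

PUSH -5  → -5
PUSH 3   → -5 3
PUSH -48 → -5 3 -48
PUSH 39  → -5 3 -48 39
STORE 2  → -5 3 -48
LOAD 2   → -5 3 -48 39
ROT      → -5 -48 39 3
EQ       → -5 -48 0
STORE 1  → -5 -48
MOD      → -5
PUSH 15  → -5 15
MUL      → -75
PUSH -2  → -75 -2
DIV      → 37
PUSH 70  → 37 70
MOD      → 37
DUP      → 37 37
MUL      → 1369
LOAD 2   → 1369 39
GT       → 1
DUP      → 1 1
MOD      → 0
PUSH 11  → 0 11
MUL      → 0
LOAD 1   → 0 0
OVER     → 0 0 0
OVER     → 0 0 0 0
OVER     → 0 0 0 0 0
ADD      → 0 0 0 0
ROT      → 0 0 0 0

[0, 0, 0, 0]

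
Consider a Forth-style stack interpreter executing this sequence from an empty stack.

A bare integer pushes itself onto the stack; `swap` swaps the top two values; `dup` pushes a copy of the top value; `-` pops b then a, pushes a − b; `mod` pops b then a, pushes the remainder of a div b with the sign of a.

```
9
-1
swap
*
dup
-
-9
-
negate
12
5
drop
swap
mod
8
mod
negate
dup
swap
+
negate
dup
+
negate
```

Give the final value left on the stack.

9       [9]
-1      [9, -1]
swap    [-1, 9]
*       [-9]
dup     [-9, -9]
-       [0]
-9      [0, -9]
-       [9]
negate  [-9]
12      [-9, 12]
5       [-9, 12, 5]
drop    [-9, 12]
swap    [12, -9]
mod     [3]
8       [3, 8]
mod     [3]
negate  [-3]
dup     [-3, -3]
swap    [-3, -3]
+       [-6]
negate  [6]
dup     [6, 6]
+       [12]
negate  [-12]

-12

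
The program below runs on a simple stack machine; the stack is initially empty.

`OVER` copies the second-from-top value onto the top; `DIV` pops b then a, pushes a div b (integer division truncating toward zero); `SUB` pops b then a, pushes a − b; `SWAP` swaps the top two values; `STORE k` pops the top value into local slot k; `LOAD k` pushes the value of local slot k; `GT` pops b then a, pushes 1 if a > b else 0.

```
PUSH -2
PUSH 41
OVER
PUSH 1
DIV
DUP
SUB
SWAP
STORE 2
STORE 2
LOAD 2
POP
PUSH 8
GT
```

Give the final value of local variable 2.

PUSH -2 -> [-2]
PUSH 41 -> [-2, 41]
OVER    -> [-2, 41, -2]
PUSH 1  -> [-2, 41, -2, 1]
DIV     -> [-2, 41, -2]
DUP     -> [-2, 41, -2, -2]
SUB     -> [-2, 41, 0]
SWAP    -> [-2, 0, 41]
STORE 2 -> [-2, 0]
STORE 2 -> [-2]
LOAD 2  -> [-2, 0]
POP     -> [-2]
PUSH 8  -> [-2, 8]
GT      -> [0]

0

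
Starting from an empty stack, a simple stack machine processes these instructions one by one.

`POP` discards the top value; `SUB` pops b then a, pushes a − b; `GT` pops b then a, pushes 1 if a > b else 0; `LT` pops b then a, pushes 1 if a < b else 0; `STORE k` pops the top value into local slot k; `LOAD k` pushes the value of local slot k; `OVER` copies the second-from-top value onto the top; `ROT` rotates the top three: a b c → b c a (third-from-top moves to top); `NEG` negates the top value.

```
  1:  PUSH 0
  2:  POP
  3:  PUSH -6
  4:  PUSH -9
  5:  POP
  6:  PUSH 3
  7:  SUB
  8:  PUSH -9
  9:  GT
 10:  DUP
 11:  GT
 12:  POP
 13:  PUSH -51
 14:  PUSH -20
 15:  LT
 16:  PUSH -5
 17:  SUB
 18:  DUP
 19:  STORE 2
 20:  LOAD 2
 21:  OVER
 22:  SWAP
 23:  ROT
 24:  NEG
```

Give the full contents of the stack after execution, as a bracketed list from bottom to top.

PUSH 0   -> [0]
POP      -> []
PUSH -6  -> [-6]
PUSH -9  -> [-6, -9]
POP      -> [-6]
PUSH 3   -> [-6, 3]
SUB      -> [-9]
PUSH -9  -> [-9, -9]
GT       -> [0]
DUP      -> [0, 0]
GT       -> [0]
POP      -> []
PUSH -51 -> [-51]
PUSH -20 -> [-51, -20]
LT       -> [1]
PUSH -5  -> [1, -5]
SUB      -> [6]
DUP      -> [6, 6]
STORE 2  -> [6]
LOAD 2   -> [6, 6]
OVER     -> [6, 6, 6]
SWAP     -> [6, 6, 6]
ROT      -> [6, 6, 6]
NEG      -> [6, 6, -6]

[6, 6, -6]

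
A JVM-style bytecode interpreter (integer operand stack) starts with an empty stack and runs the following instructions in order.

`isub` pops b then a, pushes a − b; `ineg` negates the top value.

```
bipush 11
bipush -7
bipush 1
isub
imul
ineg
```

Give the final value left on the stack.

bipush 11  11
bipush -7  11 -7
bipush 1   11 -7 1
isub       11 -8
imul       -88
ineg       88

88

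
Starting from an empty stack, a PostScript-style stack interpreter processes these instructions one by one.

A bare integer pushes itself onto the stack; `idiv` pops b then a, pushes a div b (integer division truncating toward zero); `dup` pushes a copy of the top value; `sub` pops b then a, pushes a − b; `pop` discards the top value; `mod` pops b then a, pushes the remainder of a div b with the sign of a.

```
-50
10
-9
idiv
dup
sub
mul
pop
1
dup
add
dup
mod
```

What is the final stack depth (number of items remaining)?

1

-50  -> [-50]
10   -> [-50, 10]
-9   -> [-50, 10, -9]
idiv -> [-50, -1]
dup  -> [-50, -1, -1]
sub  -> [-50, 0]
mul  -> [0]
pop  -> []
1    -> [1]
dup  -> [1, 1]
add  -> [2]
dup  -> [2, 2]
mod  -> [0]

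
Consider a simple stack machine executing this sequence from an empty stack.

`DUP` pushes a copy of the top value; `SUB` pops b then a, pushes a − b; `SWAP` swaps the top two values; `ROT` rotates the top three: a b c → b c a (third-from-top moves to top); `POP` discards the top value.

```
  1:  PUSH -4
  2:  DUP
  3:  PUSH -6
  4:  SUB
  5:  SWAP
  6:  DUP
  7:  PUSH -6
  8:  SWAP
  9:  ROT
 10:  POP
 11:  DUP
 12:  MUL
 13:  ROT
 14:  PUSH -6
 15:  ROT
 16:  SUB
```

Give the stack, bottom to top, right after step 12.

PUSH -4 : [-4]
DUP     : [-4, -4]
PUSH -6 : [-4, -4, -6]
SUB     : [-4, 2]
SWAP    : [2, -4]
DUP     : [2, -4, -4]
PUSH -6 : [2, -4, -4, -6]
SWAP    : [2, -4, -6, -4]
ROT     : [2, -6, -4, -4]
POP     : [2, -6, -4]
DUP     : [2, -6, -4, -4]
MUL     : [2, -6, 16]

[2, -6, 16]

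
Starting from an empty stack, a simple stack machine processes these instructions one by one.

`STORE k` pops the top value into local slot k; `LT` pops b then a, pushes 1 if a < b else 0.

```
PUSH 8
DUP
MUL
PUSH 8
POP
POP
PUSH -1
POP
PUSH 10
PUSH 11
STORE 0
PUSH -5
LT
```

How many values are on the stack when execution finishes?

1

PUSH 8   [8]
DUP      [8, 8]
MUL      [64]
PUSH 8   [64, 8]
POP      [64]
POP      []
PUSH -1  [-1]
POP      []
PUSH 10  [10]
PUSH 11  [10, 11]
STORE 0  [10]
PUSH -5  [10, -5]
LT       [0]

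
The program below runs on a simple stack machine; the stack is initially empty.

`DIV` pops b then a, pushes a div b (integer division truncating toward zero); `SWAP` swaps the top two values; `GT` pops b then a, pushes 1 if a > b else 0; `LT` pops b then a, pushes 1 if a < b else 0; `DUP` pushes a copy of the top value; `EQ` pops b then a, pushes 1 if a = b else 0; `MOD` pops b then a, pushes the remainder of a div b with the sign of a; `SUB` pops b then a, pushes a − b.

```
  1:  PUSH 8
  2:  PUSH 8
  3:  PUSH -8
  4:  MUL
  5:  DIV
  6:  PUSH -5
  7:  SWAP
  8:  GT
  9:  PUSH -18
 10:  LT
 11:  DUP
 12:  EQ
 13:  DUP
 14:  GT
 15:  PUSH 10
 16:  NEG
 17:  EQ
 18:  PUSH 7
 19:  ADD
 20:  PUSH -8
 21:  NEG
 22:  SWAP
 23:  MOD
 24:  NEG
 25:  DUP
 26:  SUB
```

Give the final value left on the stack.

PUSH 8   → [8]
PUSH 8   → [8, 8]
PUSH -8  → [8, 8, -8]
MUL      → [8, -64]
DIV      → [0]
PUSH -5  → [0, -5]
SWAP     → [-5, 0]
GT       → [0]
PUSH -18 → [0, -18]
LT       → [0]
DUP      → [0, 0]
EQ       → [1]
DUP      → [1, 1]
GT       → [0]
PUSH 10  → [0, 10]
NEG      → [0, -10]
EQ       → [0]
PUSH 7   → [0, 7]
ADD      → [7]
PUSH -8  → [7, -8]
NEG      → [7, 8]
SWAP     → [8, 7]
MOD      → [1]
NEG      → [-1]
DUP      → [-1, -1]
SUB      → [0]

0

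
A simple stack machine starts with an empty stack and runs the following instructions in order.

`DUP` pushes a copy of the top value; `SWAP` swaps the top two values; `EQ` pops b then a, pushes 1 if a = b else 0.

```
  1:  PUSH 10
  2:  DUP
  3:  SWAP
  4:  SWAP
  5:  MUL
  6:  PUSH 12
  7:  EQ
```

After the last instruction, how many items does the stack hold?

PUSH 10 → [10]
DUP     → [10, 10]
SWAP    → [10, 10]
SWAP    → [10, 10]
MUL     → [100]
PUSH 12 → [100, 12]
EQ      → [0]

1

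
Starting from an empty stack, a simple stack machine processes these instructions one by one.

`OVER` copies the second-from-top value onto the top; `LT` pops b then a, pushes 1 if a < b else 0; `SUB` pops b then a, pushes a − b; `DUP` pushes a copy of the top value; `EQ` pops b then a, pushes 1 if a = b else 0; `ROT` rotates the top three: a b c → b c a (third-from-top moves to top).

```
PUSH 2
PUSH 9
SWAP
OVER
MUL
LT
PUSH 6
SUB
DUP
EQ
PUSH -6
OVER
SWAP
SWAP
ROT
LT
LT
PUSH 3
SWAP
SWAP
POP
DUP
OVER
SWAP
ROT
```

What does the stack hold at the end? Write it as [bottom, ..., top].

PUSH 2  → [2]
PUSH 9  → [2, 9]
SWAP    → [9, 2]
OVER    → [9, 2, 9]
MUL     → [9, 18]
LT      → [1]
PUSH 6  → [1, 6]
SUB     → [-5]
DUP     → [-5, -5]
EQ      → [1]
PUSH -6 → [1, -6]
OVER    → [1, -6, 1]
SWAP    → [1, 1, -6]
SWAP    → [1, -6, 1]
ROT     → [-6, 1, 1]
LT      → [-6, 0]
LT      → [1]
PUSH 3  → [1, 3]
SWAP    → [3, 1]
SWAP    → [1, 3]
POP     → [1]
DUP     → [1, 1]
OVER    → [1, 1, 1]
SWAP    → [1, 1, 1]
ROT     → [1, 1, 1]

[1, 1, 1]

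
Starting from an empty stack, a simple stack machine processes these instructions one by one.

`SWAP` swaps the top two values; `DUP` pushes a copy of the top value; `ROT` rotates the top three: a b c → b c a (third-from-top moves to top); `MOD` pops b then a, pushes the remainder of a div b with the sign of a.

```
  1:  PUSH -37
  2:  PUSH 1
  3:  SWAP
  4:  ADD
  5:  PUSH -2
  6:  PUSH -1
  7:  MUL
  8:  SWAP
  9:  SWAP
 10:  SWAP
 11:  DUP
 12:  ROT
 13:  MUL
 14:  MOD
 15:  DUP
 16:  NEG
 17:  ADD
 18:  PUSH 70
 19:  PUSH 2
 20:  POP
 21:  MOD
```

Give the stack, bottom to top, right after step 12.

[-36, -36, 2]

PUSH -37 : [-37]
PUSH 1   : [-37, 1]
SWAP     : [1, -37]
ADD      : [-36]
PUSH -2  : [-36, -2]
PUSH -1  : [-36, -2, -1]
MUL      : [-36, 2]
SWAP     : [2, -36]
SWAP     : [-36, 2]
SWAP     : [2, -36]
DUP      : [2, -36, -36]
ROT      : [-36, -36, 2]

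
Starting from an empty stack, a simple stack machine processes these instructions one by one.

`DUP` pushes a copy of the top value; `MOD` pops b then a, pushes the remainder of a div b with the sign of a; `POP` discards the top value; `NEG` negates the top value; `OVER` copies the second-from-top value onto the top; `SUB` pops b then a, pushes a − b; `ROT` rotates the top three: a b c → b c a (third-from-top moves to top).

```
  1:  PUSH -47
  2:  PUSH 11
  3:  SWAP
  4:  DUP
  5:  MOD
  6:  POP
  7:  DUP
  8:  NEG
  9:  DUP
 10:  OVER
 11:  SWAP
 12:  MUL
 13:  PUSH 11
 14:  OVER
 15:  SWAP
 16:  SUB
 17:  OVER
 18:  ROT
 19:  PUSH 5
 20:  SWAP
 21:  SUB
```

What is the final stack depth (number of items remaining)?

5

PUSH -47 -> -47
PUSH 11  -> -47 11
SWAP     -> 11 -47
DUP      -> 11 -47 -47
MOD      -> 11 0
POP      -> 11
DUP      -> 11 11
NEG      -> 11 -11
DUP      -> 11 -11 -11
OVER     -> 11 -11 -11 -11
SWAP     -> 11 -11 -11 -11
MUL      -> 11 -11 121
PUSH 11  -> 11 -11 121 11
OVER     -> 11 -11 121 11 121
SWAP     -> 11 -11 121 121 11
SUB      -> 11 -11 121 110
OVER     -> 11 -11 121 110 121
ROT      -> 11 -11 110 121 121
PUSH 5   -> 11 -11 110 121 121 5
SWAP     -> 11 -11 110 121 5 121
SUB      -> 11 -11 110 121 -116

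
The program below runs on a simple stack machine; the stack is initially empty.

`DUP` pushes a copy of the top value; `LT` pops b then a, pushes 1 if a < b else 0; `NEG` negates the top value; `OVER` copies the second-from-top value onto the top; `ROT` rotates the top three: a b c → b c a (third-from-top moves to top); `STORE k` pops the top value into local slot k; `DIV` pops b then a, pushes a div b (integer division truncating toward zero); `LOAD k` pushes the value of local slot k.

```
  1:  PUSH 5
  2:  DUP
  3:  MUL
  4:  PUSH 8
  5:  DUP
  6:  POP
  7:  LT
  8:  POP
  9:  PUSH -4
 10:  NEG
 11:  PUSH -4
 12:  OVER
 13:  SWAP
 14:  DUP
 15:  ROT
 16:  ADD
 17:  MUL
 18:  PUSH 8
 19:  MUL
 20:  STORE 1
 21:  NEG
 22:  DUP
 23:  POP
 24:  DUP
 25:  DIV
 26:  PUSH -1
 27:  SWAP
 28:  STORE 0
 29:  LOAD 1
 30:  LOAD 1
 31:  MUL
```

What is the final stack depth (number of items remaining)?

2

PUSH 5  : 5
DUP     : 5 5
MUL     : 25
PUSH 8  : 25 8
DUP     : 25 8 8
POP     : 25 8
LT      : 0
POP     : (empty)
PUSH -4 : -4
NEG     : 4
PUSH -4 : 4 -4
OVER    : 4 -4 4
SWAP    : 4 4 -4
DUP     : 4 4 -4 -4
ROT     : 4 -4 -4 4
ADD     : 4 -4 0
MUL     : 4 0
PUSH 8  : 4 0 8
MUL     : 4 0
STORE 1 : 4
NEG     : -4
DUP     : -4 -4
POP     : -4
DUP     : -4 -4
DIV     : 1
PUSH -1 : 1 -1
SWAP    : -1 1
STORE 0 : -1
LOAD 1  : -1 0
LOAD 1  : -1 0 0
MUL     : -1 0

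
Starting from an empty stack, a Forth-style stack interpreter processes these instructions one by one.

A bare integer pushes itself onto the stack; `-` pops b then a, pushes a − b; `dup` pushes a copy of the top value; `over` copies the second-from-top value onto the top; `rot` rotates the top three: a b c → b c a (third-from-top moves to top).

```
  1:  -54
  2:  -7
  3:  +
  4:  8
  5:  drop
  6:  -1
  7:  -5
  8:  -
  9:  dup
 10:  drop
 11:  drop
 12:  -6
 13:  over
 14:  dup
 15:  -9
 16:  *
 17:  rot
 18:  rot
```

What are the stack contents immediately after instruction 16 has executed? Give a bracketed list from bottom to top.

[-61, -6, -61, 549]

-54  → -54
-7   → -54 -7
+    → -61
8    → -61 8
drop → -61
-1   → -61 -1
-5   → -61 -1 -5
-    → -61 4
dup  → -61 4 4
drop → -61 4
drop → -61
-6   → -61 -6
over → -61 -6 -61
dup  → -61 -6 -61 -61
-9   → -61 -6 -61 -61 -9
*    → -61 -6 -61 549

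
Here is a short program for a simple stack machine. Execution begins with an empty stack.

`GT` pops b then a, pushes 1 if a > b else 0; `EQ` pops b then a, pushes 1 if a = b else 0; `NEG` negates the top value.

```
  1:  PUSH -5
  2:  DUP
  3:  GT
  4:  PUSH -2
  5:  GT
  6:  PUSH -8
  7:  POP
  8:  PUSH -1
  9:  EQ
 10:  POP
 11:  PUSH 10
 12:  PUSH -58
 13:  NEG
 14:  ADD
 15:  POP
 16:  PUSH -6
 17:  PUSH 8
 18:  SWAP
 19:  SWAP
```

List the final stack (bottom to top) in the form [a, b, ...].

[-6, 8]

PUSH -5  → -5
DUP      → -5 -5
GT       → 0
PUSH -2  → 0 -2
GT       → 1
PUSH -8  → 1 -8
POP      → 1
PUSH -1  → 1 -1
EQ       → 0
POP      → (empty)
PUSH 10  → 10
PUSH -58 → 10 -58
NEG      → 10 58
ADD      → 68
POP      → (empty)
PUSH -6  → -6
PUSH 8   → -6 8
SWAP     → 8 -6
SWAP     → -6 8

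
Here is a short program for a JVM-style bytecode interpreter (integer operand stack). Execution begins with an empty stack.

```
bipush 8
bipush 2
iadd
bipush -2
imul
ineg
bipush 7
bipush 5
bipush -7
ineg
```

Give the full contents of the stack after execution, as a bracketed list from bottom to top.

bipush 8  -> [8]
bipush 2  -> [8, 2]
iadd      -> [10]
bipush -2 -> [10, -2]
imul      -> [-20]
ineg      -> [20]
bipush 7  -> [20, 7]
bipush 5  -> [20, 7, 5]
bipush -7 -> [20, 7, 5, -7]
ineg      -> [20, 7, 5, 7]

[20, 7, 5, 7]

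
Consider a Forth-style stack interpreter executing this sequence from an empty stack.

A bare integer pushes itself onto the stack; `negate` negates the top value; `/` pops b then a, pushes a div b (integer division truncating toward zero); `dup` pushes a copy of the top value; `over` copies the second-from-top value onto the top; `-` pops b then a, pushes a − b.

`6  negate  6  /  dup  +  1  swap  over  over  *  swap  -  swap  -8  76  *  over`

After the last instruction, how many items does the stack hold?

4

6      → [6]
negate → [-6]
6      → [-6, 6]
/      → [-1]
dup    → [-1, -1]
+      → [-2]
1      → [-2, 1]
swap   → [1, -2]
over   → [1, -2, 1]
over   → [1, -2, 1, -2]
*      → [1, -2, -2]
swap   → [1, -2, -2]
-      → [1, 0]
swap   → [0, 1]
-8     → [0, 1, -8]
76     → [0, 1, -8, 76]
*      → [0, 1, -608]
over   → [0, 1, -608, 1]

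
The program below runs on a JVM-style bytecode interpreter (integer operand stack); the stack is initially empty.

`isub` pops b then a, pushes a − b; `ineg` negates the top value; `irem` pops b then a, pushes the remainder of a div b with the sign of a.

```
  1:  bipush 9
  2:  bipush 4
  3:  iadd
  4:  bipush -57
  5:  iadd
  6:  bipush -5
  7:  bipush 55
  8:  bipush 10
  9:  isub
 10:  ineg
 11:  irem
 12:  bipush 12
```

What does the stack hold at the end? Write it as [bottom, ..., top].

bipush 9    9
bipush 4    9 4
iadd        13
bipush -57  13 -57
iadd        -44
bipush -5   -44 -5
bipush 55   -44 -5 55
bipush 10   -44 -5 55 10
isub        -44 -5 45
ineg        -44 -5 -45
irem        -44 -5
bipush 12   -44 -5 12

[-44, -5, 12]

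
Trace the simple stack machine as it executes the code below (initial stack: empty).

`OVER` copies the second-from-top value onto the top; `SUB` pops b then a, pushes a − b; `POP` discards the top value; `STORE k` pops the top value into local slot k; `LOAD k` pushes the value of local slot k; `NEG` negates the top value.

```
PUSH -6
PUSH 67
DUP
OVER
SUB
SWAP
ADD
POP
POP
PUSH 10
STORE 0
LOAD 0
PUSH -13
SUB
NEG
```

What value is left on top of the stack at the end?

PUSH -6  → [-6]
PUSH 67  → [-6, 67]
DUP      → [-6, 67, 67]
OVER     → [-6, 67, 67, 67]
SUB      → [-6, 67, 0]
SWAP     → [-6, 0, 67]
ADD      → [-6, 67]
POP      → [-6]
POP      → []
PUSH 10  → [10]
STORE 0  → []
LOAD 0   → [10]
PUSH -13 → [10, -13]
SUB      → [23]
NEG      → [-23]

-23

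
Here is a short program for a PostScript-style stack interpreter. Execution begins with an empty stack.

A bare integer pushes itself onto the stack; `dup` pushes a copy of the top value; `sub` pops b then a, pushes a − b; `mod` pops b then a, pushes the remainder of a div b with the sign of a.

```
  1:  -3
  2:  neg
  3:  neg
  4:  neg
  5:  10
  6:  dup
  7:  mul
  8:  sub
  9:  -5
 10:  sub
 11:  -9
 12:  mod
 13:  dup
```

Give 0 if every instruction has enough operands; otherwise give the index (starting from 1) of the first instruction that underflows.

0

-3  : [-3]
neg : [3]
neg : [-3]
neg : [3]
10  : [3, 10]
dup : [3, 10, 10]
mul : [3, 100]
sub : [-97]
-5  : [-97, -5]
sub : [-92]
-9  : [-92, -9]
mod : [-2]
dup : [-2, -2]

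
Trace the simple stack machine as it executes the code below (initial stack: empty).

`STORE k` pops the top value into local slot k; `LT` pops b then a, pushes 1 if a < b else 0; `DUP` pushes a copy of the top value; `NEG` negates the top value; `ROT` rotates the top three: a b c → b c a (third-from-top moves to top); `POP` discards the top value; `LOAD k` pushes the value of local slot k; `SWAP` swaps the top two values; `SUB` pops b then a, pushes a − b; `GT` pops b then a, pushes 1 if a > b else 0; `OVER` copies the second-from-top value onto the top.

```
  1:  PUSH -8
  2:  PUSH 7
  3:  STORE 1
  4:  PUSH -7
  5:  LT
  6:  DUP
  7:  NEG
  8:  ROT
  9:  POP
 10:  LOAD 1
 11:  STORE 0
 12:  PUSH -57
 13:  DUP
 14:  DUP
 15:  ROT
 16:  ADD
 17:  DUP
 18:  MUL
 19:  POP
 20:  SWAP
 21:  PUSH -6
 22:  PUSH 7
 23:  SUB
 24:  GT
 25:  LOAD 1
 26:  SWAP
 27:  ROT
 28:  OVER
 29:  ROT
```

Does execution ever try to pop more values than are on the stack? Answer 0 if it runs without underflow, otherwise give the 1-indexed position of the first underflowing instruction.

8

PUSH -8  [-8]
PUSH 7   [-8, 7]
STORE 1  [-8]
PUSH -7  [-8, -7]
LT       [1]
DUP      [1, 1]
NEG      [1, -1]
ROT  — needs 3 operands, stack has 2 → underflow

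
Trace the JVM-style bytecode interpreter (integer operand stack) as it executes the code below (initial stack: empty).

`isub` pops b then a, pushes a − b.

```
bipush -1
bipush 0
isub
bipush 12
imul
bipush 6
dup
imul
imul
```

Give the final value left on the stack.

bipush -1 : -1
bipush 0  : -1 0
isub      : -1
bipush 12 : -1 12
imul      : -12
bipush 6  : -12 6
dup       : -12 6 6
imul      : -12 36
imul      : -432

-432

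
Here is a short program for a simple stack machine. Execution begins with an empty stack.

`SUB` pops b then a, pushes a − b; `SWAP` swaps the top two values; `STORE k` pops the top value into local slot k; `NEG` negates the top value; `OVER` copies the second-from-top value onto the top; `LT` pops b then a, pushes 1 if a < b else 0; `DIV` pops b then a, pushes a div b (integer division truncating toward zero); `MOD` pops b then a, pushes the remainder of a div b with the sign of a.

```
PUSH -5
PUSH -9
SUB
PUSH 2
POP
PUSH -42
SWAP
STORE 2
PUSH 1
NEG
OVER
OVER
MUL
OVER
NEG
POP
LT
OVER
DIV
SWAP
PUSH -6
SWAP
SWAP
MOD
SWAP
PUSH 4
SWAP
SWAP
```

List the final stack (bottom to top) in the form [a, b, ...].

PUSH -5  : [-5]
PUSH -9  : [-5, -9]
SUB      : [4]
PUSH 2   : [4, 2]
POP      : [4]
PUSH -42 : [4, -42]
SWAP     : [-42, 4]
STORE 2  : [-42]
PUSH 1   : [-42, 1]
NEG      : [-42, -1]
OVER     : [-42, -1, -42]
OVER     : [-42, -1, -42, -1]
MUL      : [-42, -1, 42]
OVER     : [-42, -1, 42, -1]
NEG      : [-42, -1, 42, 1]
POP      : [-42, -1, 42]
LT       : [-42, 1]
OVER     : [-42, 1, -42]
DIV      : [-42, 0]
SWAP     : [0, -42]
PUSH -6  : [0, -42, -6]
SWAP     : [0, -6, -42]
SWAP     : [0, -42, -6]
MOD      : [0, 0]
SWAP     : [0, 0]
PUSH 4   : [0, 0, 4]
SWAP     : [0, 4, 0]
SWAP     : [0, 0, 4]

[0, 0, 4]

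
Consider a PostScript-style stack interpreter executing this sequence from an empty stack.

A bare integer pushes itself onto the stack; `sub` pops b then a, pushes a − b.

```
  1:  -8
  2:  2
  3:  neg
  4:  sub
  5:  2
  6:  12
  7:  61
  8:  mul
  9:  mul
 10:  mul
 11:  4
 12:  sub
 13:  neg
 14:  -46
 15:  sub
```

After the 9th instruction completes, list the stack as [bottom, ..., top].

[-6, 1464]

-8   [-8]
2    [-8, 2]
neg  [-8, -2]
sub  [-6]
2    [-6, 2]
12   [-6, 2, 12]
61   [-6, 2, 12, 61]
mul  [-6, 2, 732]
mul  [-6, 1464]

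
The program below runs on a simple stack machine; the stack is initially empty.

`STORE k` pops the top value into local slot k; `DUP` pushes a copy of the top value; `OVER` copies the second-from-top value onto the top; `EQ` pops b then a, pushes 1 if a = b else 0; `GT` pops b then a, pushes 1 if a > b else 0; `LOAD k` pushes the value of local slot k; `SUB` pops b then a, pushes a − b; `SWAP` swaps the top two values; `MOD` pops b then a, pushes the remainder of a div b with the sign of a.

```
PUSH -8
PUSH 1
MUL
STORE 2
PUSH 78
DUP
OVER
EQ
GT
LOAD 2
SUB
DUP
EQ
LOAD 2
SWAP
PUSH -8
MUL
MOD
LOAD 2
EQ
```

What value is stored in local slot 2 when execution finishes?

-8

PUSH -8  [-8]
PUSH 1   [-8, 1]
MUL      [-8]
STORE 2  []
PUSH 78  [78]
DUP      [78, 78]
OVER     [78, 78, 78]
EQ       [78, 1]
GT       [1]
LOAD 2   [1, -8]
SUB      [9]
DUP      [9, 9]
EQ       [1]
LOAD 2   [1, -8]
SWAP     [-8, 1]
PUSH -8  [-8, 1, -8]
MUL      [-8, -8]
MOD      [0]
LOAD 2   [0, -8]
EQ       [0]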